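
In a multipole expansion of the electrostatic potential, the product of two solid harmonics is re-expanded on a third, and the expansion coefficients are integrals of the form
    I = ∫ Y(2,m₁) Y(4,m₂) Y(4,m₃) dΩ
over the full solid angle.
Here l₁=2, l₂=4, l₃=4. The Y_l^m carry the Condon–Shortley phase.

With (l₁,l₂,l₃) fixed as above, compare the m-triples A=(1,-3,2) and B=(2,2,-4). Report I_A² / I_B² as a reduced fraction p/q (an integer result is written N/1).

25/8

Same 2,4,4: normalisation and zero-m 3j drop out of the ratio.
A: Δ: 2! 2! 6! / 11! → 1/13860; sum: t=0:+1/240 t=1:−1/1440 = 1/288; 3j²(2 4 4; 1 -3 2) = Δ·Π!·Σ² = 5/132  (sign +1)
B: Δ: 2! 2! 6! / 11! → 1/13860; sum: t=0:+1/2880 = 1/2880; 3j²(2 4 4; 2 2 -4) = Δ·Π!·Σ² = 2/165  (sign +1)
I_A²/I_B² = (5/132)/(2/165) = 25/8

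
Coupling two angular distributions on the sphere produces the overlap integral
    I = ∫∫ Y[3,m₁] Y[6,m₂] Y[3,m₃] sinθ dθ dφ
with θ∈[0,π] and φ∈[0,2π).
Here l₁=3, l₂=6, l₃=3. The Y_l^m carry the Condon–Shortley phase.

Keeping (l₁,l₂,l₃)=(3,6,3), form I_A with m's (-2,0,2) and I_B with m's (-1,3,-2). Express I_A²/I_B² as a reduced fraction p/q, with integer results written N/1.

Shared (l₁,l₂,l₃)=(3,6,3): N and (l;000)² cancel in I_A²/I_B².
A: Δ = 6!·0!·6!/13! = 1/12012; Racah Σ t=5..5: t=5:−1/14400 = -1/14400; ⇒ 3j(3 6 3; -2 0 2)² = 3/1001, sgn +1
B: Δ = 6!·0!·6!/13! = 1/12012; Racah Σ t=4..4: t=4:+1/5760 = 1/5760; ⇒ 3j(3 6 3; -1 3 -2)² = 9/286, sgn -1
I_A²/I_B² = (3/1001)/(9/286) = 2/21

2/21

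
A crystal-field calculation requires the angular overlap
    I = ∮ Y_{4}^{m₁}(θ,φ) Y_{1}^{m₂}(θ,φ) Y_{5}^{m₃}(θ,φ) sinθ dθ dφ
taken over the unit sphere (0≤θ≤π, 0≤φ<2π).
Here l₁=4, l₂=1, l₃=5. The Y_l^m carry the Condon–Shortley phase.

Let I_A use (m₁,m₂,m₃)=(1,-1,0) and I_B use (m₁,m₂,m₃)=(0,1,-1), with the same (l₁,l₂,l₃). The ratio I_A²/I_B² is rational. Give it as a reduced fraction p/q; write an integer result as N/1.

2/3

Same 4,1,5: normalisation and zero-m 3j drop out of the ratio.
A: Δ: 0! 8! 2! / 11! → 1/495; sum: t=0:+1/1440 = 1/1440; 3j²(4 1 5; 1 -1 0) = Δ·Π!·Σ² = 2/99  (sign -1)
B: Δ: 0! 8! 2! / 11! → 1/495; sum: t=0:+1/1152 = 1/1152; 3j²(4 1 5; 0 1 -1) = Δ·Π!·Σ² = 1/33  (sign +1)
I_A²/I_B² = (2/99)/(1/33) = 2/3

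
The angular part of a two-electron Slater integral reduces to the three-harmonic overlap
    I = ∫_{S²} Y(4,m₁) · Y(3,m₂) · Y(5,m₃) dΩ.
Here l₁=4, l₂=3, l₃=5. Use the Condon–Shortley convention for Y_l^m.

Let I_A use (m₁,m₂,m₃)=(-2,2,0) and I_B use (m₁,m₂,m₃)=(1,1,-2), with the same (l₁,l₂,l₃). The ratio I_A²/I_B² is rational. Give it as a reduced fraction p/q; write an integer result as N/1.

l's match ⇒ only the (l;m) 3-j factors differ between A and B.
A: triangle coeff Δ(4,3,5) = 1/180180; Σ_t [1,2]: t=1:−1/2880 t=2:+1/576 = 1/720; (3j)²=80/3003 [(4 3 5; -2 2 0)], sign=-1
B: triangle coeff Δ(4,3,5) = 1/180180; Σ_t [0,2]: t=0:+1/1728 t=1:−1/288 t=2:+1/960 = -1/540; (3j)²=128/6435 [(4 3 5; 1 1 -2)], sign=+1
I_A²/I_B² = (80/3003)/(128/6435) = 75/56

75/56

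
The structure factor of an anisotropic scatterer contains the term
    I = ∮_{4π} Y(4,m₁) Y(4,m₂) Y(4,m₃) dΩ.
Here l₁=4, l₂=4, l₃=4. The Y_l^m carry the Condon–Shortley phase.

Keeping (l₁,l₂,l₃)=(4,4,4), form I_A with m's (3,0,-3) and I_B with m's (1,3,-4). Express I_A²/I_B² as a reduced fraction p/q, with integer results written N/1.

9/10

l's match ⇒ only the (l;m) 3-j factors differ between A and B.
A: triangle coeff Δ(4,4,4) = 1/450450; Σ_t [0,1]: t=0:+1/3456 t=1:−1/864 = -1/1152; (3j)²=7/286 [(4 4 4; 3 0 -3)], sign=+1
B: triangle coeff Δ(4,4,4) = 1/450450; Σ_t [3,3]: t=3:−1/3456 = -1/3456; (3j)²=35/1287 [(4 4 4; 1 3 -4)], sign=-1
I_A²/I_B² = (7/286)/(35/1287) = 9/10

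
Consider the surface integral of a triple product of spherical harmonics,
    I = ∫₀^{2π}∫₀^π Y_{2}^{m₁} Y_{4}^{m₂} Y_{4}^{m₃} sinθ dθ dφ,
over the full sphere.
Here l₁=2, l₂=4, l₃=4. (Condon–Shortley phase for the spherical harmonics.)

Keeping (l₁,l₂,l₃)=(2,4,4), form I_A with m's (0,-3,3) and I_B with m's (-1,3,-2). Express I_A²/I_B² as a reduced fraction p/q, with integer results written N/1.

7/75

Same 2,4,4: normalisation and zero-m 3j drop out of the ratio.
A: Δ: 2! 2! 6! / 11! → 1/13860; sum: t=0:+1/480 t=1:−1/720 = 1/1440; 3j²(2 4 4; 0 -3 3) = Δ·Π!·Σ² = 7/1980  (sign -1)
B: Δ: 2! 2! 6! / 11! → 1/13860; sum: t=1:−1/1440 t=2:+1/240 = 1/288; 3j²(2 4 4; -1 3 -2) = Δ·Π!·Σ² = 5/132  (sign +1)
I_A²/I_B² = (7/1980)/(5/132) = 7/75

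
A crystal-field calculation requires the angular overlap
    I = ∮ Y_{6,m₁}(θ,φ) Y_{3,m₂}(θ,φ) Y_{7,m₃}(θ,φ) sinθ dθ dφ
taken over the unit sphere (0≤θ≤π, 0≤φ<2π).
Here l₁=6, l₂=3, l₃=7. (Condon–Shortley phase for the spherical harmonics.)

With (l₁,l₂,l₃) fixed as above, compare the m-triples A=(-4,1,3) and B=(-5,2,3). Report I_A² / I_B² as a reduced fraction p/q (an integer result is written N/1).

l's match ⇒ only the (l;m) 3-j factors differ between A and B.
A: triangle coeff Δ(6,3,7) = 1/2042040; Σ_t [0,2]: t=0:+1/174182400 t=1:−1/2177280 t=2:+1/645120 = 191/174182400; (3j)²=36481/2042040 [(6 3 7; -4 1 3)], sign=+1
B: triangle coeff Δ(6,3,7) = 1/2042040; Σ_t [1,2]: t=1:−1/87091200 t=2:+1/4354560 = 19/87091200; (3j)²=361/37128 [(6 3 7; -5 2 3)], sign=+1
I_A²/I_B² = (36481/2042040)/(361/37128) = 36481/19855

36481/19855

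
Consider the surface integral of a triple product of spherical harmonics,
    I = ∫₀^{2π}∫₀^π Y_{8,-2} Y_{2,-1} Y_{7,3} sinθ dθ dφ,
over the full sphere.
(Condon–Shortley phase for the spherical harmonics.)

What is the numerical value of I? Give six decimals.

0.000000

l₁+l₂+l₃=17 is odd: 3j(l;000)=0 ⇒ I=0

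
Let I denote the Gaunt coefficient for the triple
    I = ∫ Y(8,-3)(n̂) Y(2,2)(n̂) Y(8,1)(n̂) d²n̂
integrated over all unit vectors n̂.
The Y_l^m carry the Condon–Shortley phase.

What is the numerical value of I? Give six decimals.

0.184248

Rules hold: Σm=0, L=18 even, 6≤8≤10.
N = 17·5·17 = 1445
Δ = 2!·14!·2!/19! = 1/348840
Racah Σ t=0..2: t=0:+1/116121600 t=1:−1/25401600 t=2:+1/116121600 = -1/45158400
⇒ 3j(8 2 8; 0 0 0)² = 24/1615, sgn -1
Racah Σ t=2..2: t=2:+1/174182400 = 1/174182400
⇒ 3j(8 2 8; -3 2 1)² = 77/3876, sgn -1
4πI² = N·(3j₀)²·(3jₘ)² = 154/361
I = +1·√(0.426593/4π) = 0.18424759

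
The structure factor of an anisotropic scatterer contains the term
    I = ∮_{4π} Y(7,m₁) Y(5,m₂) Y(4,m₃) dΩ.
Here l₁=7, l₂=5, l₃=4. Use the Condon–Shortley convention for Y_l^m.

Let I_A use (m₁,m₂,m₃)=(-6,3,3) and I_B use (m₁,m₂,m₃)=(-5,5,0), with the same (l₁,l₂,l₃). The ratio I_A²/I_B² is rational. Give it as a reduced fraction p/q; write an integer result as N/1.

l's match ⇒ only the (l;m) 3-j factors differ between A and B.
A: triangle coeff Δ(7,5,4) = 1/6126120; Σ_t [7,8]: t=7:−1/3628800 t=8:+1/9676800 = -1/5806080; (3j)²=5/408 [(7 5 4; -6 3 3)], sign=+1
B: triangle coeff Δ(7,5,4) = 1/6126120; Σ_t [8,8]: t=8:+1/3870720 = 1/3870720; (3j)²=135/6188 [(7 5 4; -5 5 0)], sign=+1
I_A²/I_B² = (5/408)/(135/6188) = 91/162

91/162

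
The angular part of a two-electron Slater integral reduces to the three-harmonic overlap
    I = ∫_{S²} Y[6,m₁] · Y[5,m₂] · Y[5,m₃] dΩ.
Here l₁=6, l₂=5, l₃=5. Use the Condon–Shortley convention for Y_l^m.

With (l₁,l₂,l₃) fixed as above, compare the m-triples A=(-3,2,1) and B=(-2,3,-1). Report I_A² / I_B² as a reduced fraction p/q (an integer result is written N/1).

54/121

Shared (l₁,l₂,l₃)=(6,5,5): N and (l;000)² cancel in I_A²/I_B².
A: Δ = 6!·6!·4!/17! = 1/28588560; Racah Σ t=3..6: t=3:−1/622080 t=4:+1/34560 t=5:−1/23040 t=6:+1/155520 = -1/103680; ⇒ 3j(6 5 5; -3 2 1)² = 9/2431, sgn -1
B: Δ = 6!·6!·4!/17! = 1/28588560; Racah Σ t=4..6: t=4:+1/55296 t=5:−1/25920 t=6:+1/138240 = -11/829440; ⇒ 3j(6 5 5; -2 3 -1)² = 11/1326, sgn -1
I_A²/I_B² = (9/2431)/(11/1326) = 54/121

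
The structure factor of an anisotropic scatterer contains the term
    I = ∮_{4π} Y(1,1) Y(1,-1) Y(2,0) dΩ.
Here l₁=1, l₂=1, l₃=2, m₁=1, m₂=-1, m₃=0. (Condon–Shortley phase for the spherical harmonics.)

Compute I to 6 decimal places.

m-sum 0 ✓  L=4 even ✓  0≤2≤2 ✓
Π(2lᵢ+1) = 3×3×5 = 45
triangle coeff Δ(1,1,2) = 1/30
Σ_t [0,0]: t=0:+1/1 = 1/1
(3j)²=2/15 [(1 1 2; 0 0 0)], sign=+1
Σ_t [0,0]: t=0:+1/4 = 1/4
(3j)²=1/30 [(1 1 2; 1 -1 0)], sign=+1
⇒ 4πI² = 1/5
I = (+1)√(1/5/(4π)) = 0.12615663

0.126157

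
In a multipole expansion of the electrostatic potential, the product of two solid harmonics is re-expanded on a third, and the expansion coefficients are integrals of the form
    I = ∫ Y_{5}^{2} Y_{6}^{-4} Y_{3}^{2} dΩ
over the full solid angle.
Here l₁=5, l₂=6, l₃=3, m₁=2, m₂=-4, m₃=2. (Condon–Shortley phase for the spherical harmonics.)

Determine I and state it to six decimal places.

Rules hold: Σm=0, L=14 even, 1≤3≤11.
N = 11·13·7 = 1001
Δ = 8!·2!·4!/15! = 1/675675
Racah Σ t=3..5: t=3:−1/8640 t=4:+1/2304 t=5:−1/8640 = 7/34560
⇒ 3j(5 6 3; 0 0 0)² = 7/429, sgn -1
Racah Σ t=1..2: t=1:−1/60480 t=2:+1/34560 = 1/80640
⇒ 3j(5 6 3; 2 -4 2)² = 6/1001, sgn -1
4πI² = N·(3j₀)²·(3jₘ)² = 14/143
I = +1·√(0.0979021/4π) = 0.08826552

0.088266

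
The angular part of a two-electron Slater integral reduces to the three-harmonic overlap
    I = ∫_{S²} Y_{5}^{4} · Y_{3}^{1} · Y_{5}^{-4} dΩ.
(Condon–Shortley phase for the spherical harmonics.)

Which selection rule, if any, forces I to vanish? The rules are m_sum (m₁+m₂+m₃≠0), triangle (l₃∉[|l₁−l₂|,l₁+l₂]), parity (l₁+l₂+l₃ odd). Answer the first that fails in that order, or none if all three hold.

m_sum

azimuthal sum: 4 + 1 − 4 = 1  ✗
2 ≤ 5 ≤ 8 (triangle on l)
L = 5 + 3 + 5 = 13 (odd)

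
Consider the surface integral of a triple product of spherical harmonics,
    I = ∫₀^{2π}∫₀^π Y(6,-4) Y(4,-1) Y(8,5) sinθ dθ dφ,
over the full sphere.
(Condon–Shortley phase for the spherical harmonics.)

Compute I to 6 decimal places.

-0.007283

Rules hold: Σm=0, L=18 even, 2≤8≤10.
N = 13·9·17 = 1989
Δ = 2!·10!·6!/19! = 1/23279256
Racah Σ t=0..2: t=0:+1/1658880 t=1:−1/518400 t=2:+1/1658880 = -1/1382400
⇒ 3j(6 4 8; 0 0 0)² = 504/46189, sgn -1
Racah Σ t=0..2: t=0:+1/261273600 t=1:−1/17418240 t=2:+1/19353600 = -1/522547200
⇒ 3j(6 4 8; -4 -1 5)² = 5/162792, sgn +1
4πI² = N·(3j₀)²·(3jₘ)² = 45/67507
I = -1·√(0.000666598/4π) = -0.00728328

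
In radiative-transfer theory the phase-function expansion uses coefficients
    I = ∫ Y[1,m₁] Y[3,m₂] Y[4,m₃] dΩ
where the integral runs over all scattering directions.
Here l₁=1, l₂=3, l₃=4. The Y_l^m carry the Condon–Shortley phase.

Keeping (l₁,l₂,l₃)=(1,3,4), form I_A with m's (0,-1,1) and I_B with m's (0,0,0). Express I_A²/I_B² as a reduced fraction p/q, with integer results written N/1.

15/16

Same 1,3,4: normalisation and zero-m 3j drop out of the ratio.
A: Δ: 0! 2! 6! / 9! → 1/252; sum: t=0:+1/48 = 1/48; 3j²(1 3 4; 0 -1 1) = Δ·Π!·Σ² = 5/84  (sign -1)
B: Δ: 0! 2! 6! / 9! → 1/252; sum: t=0:+1/36 = 1/36; 3j²(1 3 4; 0 0 0) = Δ·Π!·Σ² = 4/63  (sign +1)
I_A²/I_B² = (5/84)/(4/63) = 15/16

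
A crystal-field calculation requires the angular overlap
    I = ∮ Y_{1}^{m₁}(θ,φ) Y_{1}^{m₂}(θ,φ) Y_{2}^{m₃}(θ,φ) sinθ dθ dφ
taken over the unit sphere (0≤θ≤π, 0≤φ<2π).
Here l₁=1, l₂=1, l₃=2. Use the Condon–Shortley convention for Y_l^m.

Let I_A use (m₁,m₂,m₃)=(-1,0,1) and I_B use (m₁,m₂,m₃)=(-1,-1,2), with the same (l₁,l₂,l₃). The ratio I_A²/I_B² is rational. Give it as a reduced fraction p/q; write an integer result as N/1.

1/2

l's match ⇒ only the (l;m) 3-j factors differ between A and B.
A: triangle coeff Δ(1,1,2) = 1/30; Σ_t [0,0]: t=0:+1/2 = 1/2; (3j)²=1/10 [(1 1 2; -1 0 1)], sign=-1
B: triangle coeff Δ(1,1,2) = 1/30; Σ_t [0,0]: t=0:+1/4 = 1/4; (3j)²=1/5 [(1 1 2; -1 -1 2)], sign=+1
I_A²/I_B² = (1/10)/(1/5) = 1/2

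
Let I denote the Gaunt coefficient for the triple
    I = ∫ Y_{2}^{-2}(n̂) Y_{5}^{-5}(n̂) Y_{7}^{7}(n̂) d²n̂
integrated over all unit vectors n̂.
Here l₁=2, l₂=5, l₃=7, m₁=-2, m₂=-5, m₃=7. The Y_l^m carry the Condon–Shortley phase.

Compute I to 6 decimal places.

Rules hold: Σm=0, L=14 even, 3≤7≤7.
N = 5·11·15 = 825
Δ = 0!·4!·10!/15! = 1/15015
Racah Σ t=0..0: t=0:+1/57600 = 1/57600
⇒ 3j(2 5 7; 0 0 0)² = 21/715, sgn -1
Racah Σ t=0..0: t=0:+1/87091200 = 1/87091200
⇒ 3j(2 5 7; -2 -5 7)² = 1/15, sgn +1
4πI² = N·(3j₀)²·(3jₘ)² = 21/13
I = -1·√(1.61538/4π) = -0.35853622

-0.358536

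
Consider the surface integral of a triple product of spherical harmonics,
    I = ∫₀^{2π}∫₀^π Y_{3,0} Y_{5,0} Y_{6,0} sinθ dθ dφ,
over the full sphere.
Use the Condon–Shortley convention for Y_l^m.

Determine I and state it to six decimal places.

0.145631

m-sum 0 ✓  L=14 even ✓  2≤6≤8 ✓
Π(2lᵢ+1) = 7×11×13 = 1001
triangle coeff Δ(3,5,6) = 1/675675
Σ_t [0,2]: t=0:+1/8640 t=1:−1/2304 t=2:+1/8640 = -7/34560
(3j)²=7/429 [(3 5 6; 0 0 0)], sign=-1
(m-triple is (0,0,0) — same symbol as above.)
⇒ 4πI² = 343/1287
I = (+1)√(343/1287/(4π)) = 0.14563067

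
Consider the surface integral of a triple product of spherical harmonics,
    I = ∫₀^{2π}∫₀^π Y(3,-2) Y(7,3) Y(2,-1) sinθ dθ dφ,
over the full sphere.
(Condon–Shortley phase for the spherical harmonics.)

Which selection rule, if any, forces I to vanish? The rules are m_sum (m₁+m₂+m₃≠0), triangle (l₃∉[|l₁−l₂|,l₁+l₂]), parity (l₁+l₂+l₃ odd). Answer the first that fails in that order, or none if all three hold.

triangle

azimuthal sum: -2 + 3 − 1 = 0  ✓
4 ≤ 2 ≤ 10 (triangle on l)  ✗
L = 3 + 7 + 2 = 12 (even)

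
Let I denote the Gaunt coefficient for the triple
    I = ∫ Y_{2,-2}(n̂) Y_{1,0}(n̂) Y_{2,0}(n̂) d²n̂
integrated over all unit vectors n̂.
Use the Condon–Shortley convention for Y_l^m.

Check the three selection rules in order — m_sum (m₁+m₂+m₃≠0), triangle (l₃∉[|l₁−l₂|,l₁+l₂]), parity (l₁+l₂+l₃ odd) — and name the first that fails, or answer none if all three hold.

m_sum

m₁+m₂+m₃ = -2 + 0 + 0 = -2  ✗
triangle: |2−1|=1 ≤ l₃=2 ≤ 2+1=3
parity: l₁+l₂+l₃ = 5 is odd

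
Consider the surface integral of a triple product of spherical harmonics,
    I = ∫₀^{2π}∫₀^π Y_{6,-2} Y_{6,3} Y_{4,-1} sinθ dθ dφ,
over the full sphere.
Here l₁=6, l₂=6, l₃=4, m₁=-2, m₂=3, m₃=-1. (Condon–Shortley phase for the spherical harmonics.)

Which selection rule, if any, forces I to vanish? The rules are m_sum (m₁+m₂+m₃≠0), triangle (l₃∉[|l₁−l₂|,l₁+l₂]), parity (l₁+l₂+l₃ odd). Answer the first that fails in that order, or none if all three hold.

azimuthal sum: -2 + 3 − 1 = 0  ✓
0 ≤ 4 ≤ 12 (triangle on l)  ✓
L = 6 + 6 + 4 = 16 (even)  ✓

none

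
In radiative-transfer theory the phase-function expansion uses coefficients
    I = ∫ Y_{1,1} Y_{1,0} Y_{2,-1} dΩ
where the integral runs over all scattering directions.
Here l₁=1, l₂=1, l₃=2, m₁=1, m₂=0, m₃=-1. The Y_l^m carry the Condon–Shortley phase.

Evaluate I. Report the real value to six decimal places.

-0.218510

Rules hold: Σm=0, L=4 even, 0≤2≤2.
N = 3·3·5 = 45
Δ = 0!·2!·2!/5! = 1/30
Racah Σ t=0..0: t=0:+1/1 = 1/1
⇒ 3j(1 1 2; 0 0 0)² = 2/15, sgn +1
Racah Σ t=0..0: t=0:+1/2 = 1/2
⇒ 3j(1 1 2; 1 0 -1)² = 1/10, sgn -1
4πI² = N·(3j₀)²·(3jₘ)² = 3/5
I = -1·√(0.6/4π) = -0.21850969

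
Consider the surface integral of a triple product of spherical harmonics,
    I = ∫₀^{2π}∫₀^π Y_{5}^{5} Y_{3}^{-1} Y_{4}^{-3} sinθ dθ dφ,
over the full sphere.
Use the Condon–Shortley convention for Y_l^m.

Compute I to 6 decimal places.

5 − 1 − 3 = 1 ≠ 0: azimuthal integral kills it; I = 0

0.000000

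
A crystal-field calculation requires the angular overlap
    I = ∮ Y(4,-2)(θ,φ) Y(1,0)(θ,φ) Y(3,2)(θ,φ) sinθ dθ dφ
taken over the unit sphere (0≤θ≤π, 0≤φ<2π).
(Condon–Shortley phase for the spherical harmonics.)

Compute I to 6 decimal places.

m-sum 0 ✓  L=8 even ✓  3≤3≤5 ✓
Π(2lᵢ+1) = 9×3×7 = 189
triangle coeff Δ(4,1,3) = 1/252
Σ_t [1,1]: t=1:−1/36 = -1/36
(3j)²=4/63 [(4 1 3; 0 0 0)], sign=+1
Σ_t [1,1]: t=1:−1/120 = -1/120
(3j)²=1/21 [(4 1 3; -2 0 2)], sign=+1
⇒ 4πI² = 4/7
I = (+1)√(4/7/(4π)) = 0.21324362

0.213244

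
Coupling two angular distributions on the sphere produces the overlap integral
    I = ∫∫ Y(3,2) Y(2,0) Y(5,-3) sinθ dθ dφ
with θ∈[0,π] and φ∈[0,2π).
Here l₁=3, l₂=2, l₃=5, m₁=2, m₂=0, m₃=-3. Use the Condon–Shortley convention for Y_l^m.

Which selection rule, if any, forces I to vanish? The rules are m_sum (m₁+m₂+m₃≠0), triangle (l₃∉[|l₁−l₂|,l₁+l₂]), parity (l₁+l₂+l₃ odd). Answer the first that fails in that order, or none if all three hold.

m_sum

azimuthal sum: 2 + 0 − 3 = -1  ✗
1 ≤ 5 ≤ 5 (triangle on l)
L = 3 + 2 + 5 = 10 (even)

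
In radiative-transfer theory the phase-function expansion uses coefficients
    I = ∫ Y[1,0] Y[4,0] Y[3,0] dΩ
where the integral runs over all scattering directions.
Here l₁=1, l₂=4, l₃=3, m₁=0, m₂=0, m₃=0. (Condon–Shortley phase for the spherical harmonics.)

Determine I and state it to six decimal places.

Rules hold: Σm=0, L=8 even, 3≤3≤5.
N = 3·9·7 = 189
Δ = 2!·0!·6!/9! = 1/252
Racah Σ t=1..1: t=1:−1/36 = -1/36
⇒ 3j(1 4 3; 0 0 0)² = 4/63, sgn +1
(m-triple is (0,0,0) — same symbol as above.)
4πI² = N·(3j₀)²·(3jₘ)² = 16/21
I = +1·√(0.761905/4π) = 0.24623252

0.246233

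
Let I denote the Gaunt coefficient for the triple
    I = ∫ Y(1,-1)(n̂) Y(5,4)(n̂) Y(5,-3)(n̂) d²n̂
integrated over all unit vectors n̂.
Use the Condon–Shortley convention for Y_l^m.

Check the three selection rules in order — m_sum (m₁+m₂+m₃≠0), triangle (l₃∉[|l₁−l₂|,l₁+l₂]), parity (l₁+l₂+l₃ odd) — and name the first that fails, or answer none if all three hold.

parity

azimuthal sum: -1 + 4 − 3 = 0  ✓
4 ≤ 5 ≤ 6 (triangle on l)  ✓
L = 1 + 5 + 5 = 11 (odd)  ✗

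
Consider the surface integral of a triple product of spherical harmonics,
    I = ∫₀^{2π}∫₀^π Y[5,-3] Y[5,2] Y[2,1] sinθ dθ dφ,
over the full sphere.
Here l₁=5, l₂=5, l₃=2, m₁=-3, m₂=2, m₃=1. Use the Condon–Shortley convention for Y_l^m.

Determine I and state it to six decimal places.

-0.161739

Checks pass: Σm=0; 12 even; l₃=2∈[0,10].
(2·5+1)(2·5+1)(2·2+1) = 605
Δ: 8! 2! 2! / 13! → 1/38610
sum: t=3:−1/2880 t=4:+1/576 t=5:−1/2880 = 1/960
3j²(5 5 2; 0 0 0) = Δ·Π!·Σ² = 10/429  (sign +1)
sum: t=6:+1/2880 t=7:−1/10080 = 1/4032
3j²(5 5 2; -3 2 1) = Δ·Π!·Σ² = 10/429  (sign -1)
combine: 4πI² = 605·10/429·10/429 = 500/1521
take √, sign -1: I = -0.16173926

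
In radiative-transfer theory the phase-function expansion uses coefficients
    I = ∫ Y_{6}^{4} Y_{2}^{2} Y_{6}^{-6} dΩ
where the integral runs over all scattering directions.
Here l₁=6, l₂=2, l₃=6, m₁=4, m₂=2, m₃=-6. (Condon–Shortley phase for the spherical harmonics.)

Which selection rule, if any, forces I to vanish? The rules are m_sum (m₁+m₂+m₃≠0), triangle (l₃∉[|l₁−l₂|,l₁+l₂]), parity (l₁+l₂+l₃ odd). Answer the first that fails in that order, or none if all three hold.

none

m₁+m₂+m₃ = 4 + 2 − 6 = 0  ✓
triangle: |6−2|=4 ≤ l₃=6 ≤ 6+2=8  ✓
parity: l₁+l₂+l₃ = 14 is even  ✓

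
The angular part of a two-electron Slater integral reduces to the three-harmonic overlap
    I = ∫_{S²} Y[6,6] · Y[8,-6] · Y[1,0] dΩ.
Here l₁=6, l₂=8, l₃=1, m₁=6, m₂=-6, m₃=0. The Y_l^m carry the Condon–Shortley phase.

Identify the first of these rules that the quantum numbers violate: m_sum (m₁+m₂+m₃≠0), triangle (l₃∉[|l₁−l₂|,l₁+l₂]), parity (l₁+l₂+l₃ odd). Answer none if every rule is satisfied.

triangle

azimuthal sum: 6 − 6 + 0 = 0  ✓
2 ≤ 1 ≤ 14 (triangle on l)  ✗
L = 6 + 8 + 1 = 15 (odd)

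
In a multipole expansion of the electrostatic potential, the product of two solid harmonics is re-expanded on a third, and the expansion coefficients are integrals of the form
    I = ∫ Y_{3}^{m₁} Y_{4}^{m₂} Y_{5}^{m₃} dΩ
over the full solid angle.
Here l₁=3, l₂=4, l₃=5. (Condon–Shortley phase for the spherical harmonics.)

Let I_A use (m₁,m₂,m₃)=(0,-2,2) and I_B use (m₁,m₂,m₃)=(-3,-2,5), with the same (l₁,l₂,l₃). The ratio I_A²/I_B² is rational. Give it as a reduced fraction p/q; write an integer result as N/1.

l's match ⇒ only the (l;m) 3-j factors differ between A and B.
A: triangle coeff Δ(3,4,5) = 1/180180; Σ_t [0,2]: t=0:+1/576 t=1:−1/480 t=2:+1/8640 = -1/4320; (3j)²=1/2145 [(3 4 5; 0 -2 2)], sign=+1
B: triangle coeff Δ(3,4,5) = 1/180180; Σ_t [2,2]: t=2:+1/34560 = 1/34560; (3j)²=5/286 [(3 4 5; -3 -2 5)], sign=+1
I_A²/I_B² = (1/2145)/(5/286) = 2/75

2/75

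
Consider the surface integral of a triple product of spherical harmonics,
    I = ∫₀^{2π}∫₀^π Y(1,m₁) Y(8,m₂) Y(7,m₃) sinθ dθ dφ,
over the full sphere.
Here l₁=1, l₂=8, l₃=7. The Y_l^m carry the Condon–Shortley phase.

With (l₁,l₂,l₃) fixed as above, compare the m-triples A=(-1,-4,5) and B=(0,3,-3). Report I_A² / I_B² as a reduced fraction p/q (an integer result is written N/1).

6/55

l's match ⇒ only the (l;m) 3-j factors differ between A and B.
A: triangle coeff Δ(1,8,7) = 1/2040; Σ_t [2,2]: t=2:+1/1916006400 = 1/1916006400; (3j)²=1/340 [(1 8 7; -1 -4 5)], sign=+1
B: triangle coeff Δ(1,8,7) = 1/2040; Σ_t [1,1]: t=1:−1/87091200 = -1/87091200; (3j)²=11/408 [(1 8 7; 0 3 -3)], sign=-1
I_A²/I_B² = (1/340)/(11/408) = 6/55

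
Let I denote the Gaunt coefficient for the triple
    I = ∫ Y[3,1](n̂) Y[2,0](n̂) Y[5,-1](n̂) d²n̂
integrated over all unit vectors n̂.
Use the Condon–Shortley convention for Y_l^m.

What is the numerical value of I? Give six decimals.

-0.227318

Checks pass: Σm=0; 10 even; l₃=5∈[1,5].
(2·3+1)(2·2+1)(2·5+1) = 385
Δ: 0! 6! 4! / 11! → 1/2310
sum: t=0:+1/144 = 1/144
3j²(3 2 5; 0 0 0) = Δ·Π!·Σ² = 10/231  (sign -1)
sum: t=0:+1/192 = 1/192
3j²(3 2 5; 1 0 -1) = Δ·Π!·Σ² = 3/77  (sign +1)
combine: 4πI² = 385·10/231·3/77 = 50/77
take √, sign -1: I = -0.22731846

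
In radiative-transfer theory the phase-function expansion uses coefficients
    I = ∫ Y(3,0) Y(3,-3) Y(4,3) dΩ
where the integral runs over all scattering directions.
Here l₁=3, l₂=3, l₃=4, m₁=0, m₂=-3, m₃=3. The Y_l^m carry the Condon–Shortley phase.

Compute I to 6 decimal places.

m-sum 0 ✓  L=10 even ✓  0≤4≤6 ✓
Π(2lᵢ+1) = 7×7×9 = 441
triangle coeff Δ(3,3,4) = 1/34650
Σ_t [0,2]: t=0:+1/72 t=1:−1/16 t=2:+1/72 = -5/144
(3j)²=2/77 [(3 3 4; 0 0 0)], sign=-1
Σ_t [0,0]: t=0:+1/288 = 1/288
(3j)²=1/22 [(3 3 4; 0 -3 3)], sign=-1
⇒ 4πI² = 63/121
I = (+1)√(63/121/(4π)) = 0.20355073

0.203551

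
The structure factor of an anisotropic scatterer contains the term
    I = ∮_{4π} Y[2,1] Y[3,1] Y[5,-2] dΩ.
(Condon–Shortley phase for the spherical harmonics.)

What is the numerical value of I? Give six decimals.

0.245532

m-sum 0 ✓  L=10 even ✓  1≤5≤5 ✓
Π(2lᵢ+1) = 5×7×11 = 385
triangle coeff Δ(2,3,5) = 1/2310
Σ_t [0,0]: t=0:+1/144 = 1/144
(3j)²=10/231 [(2 3 5; 0 0 0)], sign=-1
Σ_t [0,0]: t=0:+1/288 = 1/288
(3j)²=1/22 [(2 3 5; 1 1 -2)], sign=-1
⇒ 4πI² = 25/33
I = (+1)√(25/33/(4π)) = 0.24553200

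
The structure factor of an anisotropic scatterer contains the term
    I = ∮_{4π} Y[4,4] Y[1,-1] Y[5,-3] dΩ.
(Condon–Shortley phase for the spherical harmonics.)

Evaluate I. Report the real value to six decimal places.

Rules hold: Σm=0, L=10 even, 3≤5≤5.
N = 9·3·11 = 297
Δ = 0!·8!·2!/11! = 1/495
Racah Σ t=0..0: t=0:+1/576 = 1/576
⇒ 3j(4 1 5; 0 0 0)² = 5/99, sgn -1
Racah Σ t=0..0: t=0:+1/80640 = 1/80640
⇒ 3j(4 1 5; 4 -1 -3)² = 1/495, sgn +1
4πI² = N·(3j₀)²·(3jₘ)² = 1/33
I = -1·√(0.030303/4π) = -0.04910640

-0.049106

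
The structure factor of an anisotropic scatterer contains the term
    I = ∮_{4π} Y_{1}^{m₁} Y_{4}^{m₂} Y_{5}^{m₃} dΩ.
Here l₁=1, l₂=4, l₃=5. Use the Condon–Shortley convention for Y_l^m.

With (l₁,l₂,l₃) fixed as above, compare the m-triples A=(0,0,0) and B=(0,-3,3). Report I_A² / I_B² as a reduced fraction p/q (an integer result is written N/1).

l's match ⇒ only the (l;m) 3-j factors differ between A and B.
A: triangle coeff Δ(1,4,5) = 1/495; Σ_t [0,0]: t=0:+1/576 = 1/576; (3j)²=5/99 [(1 4 5; 0 0 0)], sign=-1
B: triangle coeff Δ(1,4,5) = 1/495; Σ_t [0,0]: t=0:+1/5040 = 1/5040; (3j)²=16/495 [(1 4 5; 0 -3 3)], sign=+1
I_A²/I_B² = (5/99)/(16/495) = 25/16

25/16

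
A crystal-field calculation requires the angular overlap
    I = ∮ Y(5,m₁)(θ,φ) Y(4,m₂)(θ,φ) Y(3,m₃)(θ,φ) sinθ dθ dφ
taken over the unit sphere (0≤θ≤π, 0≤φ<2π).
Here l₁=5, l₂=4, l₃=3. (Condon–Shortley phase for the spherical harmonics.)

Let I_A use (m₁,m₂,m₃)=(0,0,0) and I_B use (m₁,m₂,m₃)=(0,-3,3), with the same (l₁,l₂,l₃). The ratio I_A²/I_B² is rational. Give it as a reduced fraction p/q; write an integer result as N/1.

Shared (l₁,l₂,l₃)=(5,4,3): N and (l;000)² cancel in I_A²/I_B².
A: Δ = 6!·4!·2!/13! = 1/180180; Racah Σ t=2..4: t=2:+1/576 t=3:−1/144 t=4:+1/576 = -1/288; ⇒ 3j(5 4 3; 0 0 0)² = 20/1001, sgn +1
B: Δ = 6!·4!·2!/13! = 1/180180; Racah Σ t=1..1: t=1:−1/5760 = -1/5760; ⇒ 3j(5 4 3; 0 -3 3)² = 5/572, sgn -1
I_A²/I_B² = (20/1001)/(5/572) = 16/7

16/7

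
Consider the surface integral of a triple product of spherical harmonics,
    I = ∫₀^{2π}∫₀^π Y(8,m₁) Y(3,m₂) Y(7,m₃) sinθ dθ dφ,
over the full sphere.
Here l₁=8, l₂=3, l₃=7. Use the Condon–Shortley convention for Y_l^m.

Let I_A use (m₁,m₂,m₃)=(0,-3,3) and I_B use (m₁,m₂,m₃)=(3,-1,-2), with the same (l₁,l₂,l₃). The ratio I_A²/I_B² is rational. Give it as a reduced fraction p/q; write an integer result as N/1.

225/308

Shared (l₁,l₂,l₃)=(8,3,7): N and (l;000)² cancel in I_A²/I_B².
A: Δ = 4!·12!·2!/19! = 1/5290740; Racah Σ t=0..0: t=0:+1/46448640 = 1/46448640; ⇒ 3j(8 3 7; 0 -3 3)² = 75/8398, sgn +1
B: Δ = 4!·12!·2!/19! = 1/5290740; Racah Σ t=0..2: t=0:+1/29030400 t=1:−1/5806080 t=2:+1/17418240 = -1/12441600; ⇒ 3j(8 3 7; 3 -1 -2)² = 154/12597, sgn +1
I_A²/I_B² = (75/8398)/(154/12597) = 225/308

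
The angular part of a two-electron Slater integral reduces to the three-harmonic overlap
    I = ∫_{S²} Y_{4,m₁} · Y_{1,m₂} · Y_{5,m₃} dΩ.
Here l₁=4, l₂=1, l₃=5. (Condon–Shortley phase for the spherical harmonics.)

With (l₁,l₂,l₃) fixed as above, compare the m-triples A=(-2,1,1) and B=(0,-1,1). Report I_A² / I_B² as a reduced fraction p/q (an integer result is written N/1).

l's match ⇒ only the (l;m) 3-j factors differ between A and B.
A: triangle coeff Δ(4,1,5) = 1/495; Σ_t [0,0]: t=0:+1/2880 = 1/2880; (3j)²=2/165 [(4 1 5; -2 1 1)], sign=+1
B: triangle coeff Δ(4,1,5) = 1/495; Σ_t [0,0]: t=0:+1/1152 = 1/1152; (3j)²=1/33 [(4 1 5; 0 -1 1)], sign=+1
I_A²/I_B² = (2/165)/(1/33) = 2/5

2/5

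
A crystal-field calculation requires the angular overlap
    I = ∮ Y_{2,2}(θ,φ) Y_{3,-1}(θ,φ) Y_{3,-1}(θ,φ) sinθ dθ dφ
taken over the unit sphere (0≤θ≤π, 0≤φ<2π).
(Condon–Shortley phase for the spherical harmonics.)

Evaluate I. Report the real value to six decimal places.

0.206013

m-sum 0 ✓  L=8 even ✓  1≤3≤5 ✓
Π(2lᵢ+1) = 5×7×7 = 245
triangle coeff Δ(2,3,3) = 1/3780
Σ_t [0,2]: t=0:+1/24 t=1:−1/4 t=2:+1/24 = -1/6
(3j)²=4/105 [(2 3 3; 0 0 0)], sign=+1
Σ_t [0,0]: t=0:+1/16 = 1/16
(3j)²=2/35 [(2 3 3; 2 -1 -1)], sign=+1
⇒ 4πI² = 8/15
I = (+1)√(8/15/(4π)) = 0.20601291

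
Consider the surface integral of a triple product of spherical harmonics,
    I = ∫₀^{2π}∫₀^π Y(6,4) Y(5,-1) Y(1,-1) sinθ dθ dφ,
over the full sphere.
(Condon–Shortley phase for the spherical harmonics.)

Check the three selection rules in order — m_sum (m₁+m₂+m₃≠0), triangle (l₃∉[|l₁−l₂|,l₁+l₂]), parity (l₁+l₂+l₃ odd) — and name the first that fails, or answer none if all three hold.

m_sum

Σmᵢ = 2  ✗
l₃∈[|l₁−l₂|,l₁+l₂]=[1,11], have l₃=1
Σlᵢ = 12 ⇒ even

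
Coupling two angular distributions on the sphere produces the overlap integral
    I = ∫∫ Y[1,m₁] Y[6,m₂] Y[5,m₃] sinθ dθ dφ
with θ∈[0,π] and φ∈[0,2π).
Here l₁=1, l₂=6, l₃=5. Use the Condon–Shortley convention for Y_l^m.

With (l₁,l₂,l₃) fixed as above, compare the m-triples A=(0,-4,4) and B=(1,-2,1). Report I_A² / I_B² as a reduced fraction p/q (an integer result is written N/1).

5/7

Shared (l₁,l₂,l₃)=(1,6,5): N and (l;000)² cancel in I_A²/I_B².
A: Δ = 2!·0!·10!/13! = 1/858; Racah Σ t=1..1: t=1:−1/362880 = -1/362880; ⇒ 3j(1 6 5; 0 -4 4)² = 10/429, sgn +1
B: Δ = 2!·0!·10!/13! = 1/858; Racah Σ t=0..0: t=0:+1/34560 = 1/34560; ⇒ 3j(1 6 5; 1 -2 1)² = 14/429, sgn +1
I_A²/I_B² = (10/429)/(14/429) = 5/7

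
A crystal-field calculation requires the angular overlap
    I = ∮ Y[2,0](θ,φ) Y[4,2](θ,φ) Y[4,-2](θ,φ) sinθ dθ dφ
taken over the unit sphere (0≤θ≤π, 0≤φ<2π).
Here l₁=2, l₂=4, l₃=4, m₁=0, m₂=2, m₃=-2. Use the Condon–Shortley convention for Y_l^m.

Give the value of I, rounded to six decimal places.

0.065536

Rules hold: Σm=0, L=10 even, 2≤4≤6.
N = 5·9·9 = 405
Δ = 2!·2!·6!/11! = 1/13860
Racah Σ t=0..2: t=0:+1/192 t=1:−1/36 t=2:+1/192 = -5/288
⇒ 3j(2 4 4; 0 0 0)² = 20/693, sgn -1
Racah Σ t=0..2: t=0:+1/2880 t=1:−1/120 t=2:+1/192 = -1/360
⇒ 3j(2 4 4; 0 2 -2)² = 16/3465, sgn -1
4πI² = N·(3j₀)²·(3jₘ)² = 320/5929
I = +1·√(0.053972/4π) = 0.06553591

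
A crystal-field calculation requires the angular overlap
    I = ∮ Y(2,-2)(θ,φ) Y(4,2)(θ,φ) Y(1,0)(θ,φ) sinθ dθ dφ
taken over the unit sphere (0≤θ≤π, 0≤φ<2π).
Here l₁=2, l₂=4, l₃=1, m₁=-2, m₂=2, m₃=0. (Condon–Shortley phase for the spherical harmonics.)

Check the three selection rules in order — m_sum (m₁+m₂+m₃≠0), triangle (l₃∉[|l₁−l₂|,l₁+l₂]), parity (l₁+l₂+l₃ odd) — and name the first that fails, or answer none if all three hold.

azimuthal sum: -2 + 2 + 0 = 0  ✓
2 ≤ 1 ≤ 6 (triangle on l)  ✗
L = 2 + 4 + 1 = 7 (odd)

triangle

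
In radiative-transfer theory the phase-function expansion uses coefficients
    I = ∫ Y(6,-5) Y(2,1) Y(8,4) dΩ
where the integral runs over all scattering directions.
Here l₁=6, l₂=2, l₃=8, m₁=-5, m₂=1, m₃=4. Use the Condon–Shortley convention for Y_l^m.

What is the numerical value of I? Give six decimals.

Rules hold: Σm=0, L=16 even, 4≤8≤8.
N = 13·5·17 = 1105
Δ = 0!·12!·4!/17! = 1/30940
Racah Σ t=0..0: t=0:+1/2073600 = 1/2073600
⇒ 3j(6 2 8; 0 0 0)² = 28/1105, sgn +1
Racah Σ t=0..0: t=0:+1/239500800 = 1/239500800
⇒ 3j(6 2 8; -5 1 4)² = 12/7735, sgn +1
4πI² = N·(3j₀)²·(3jₘ)² = 48/1105
I = +1·√(0.0434389/4π) = 0.05879421

0.058794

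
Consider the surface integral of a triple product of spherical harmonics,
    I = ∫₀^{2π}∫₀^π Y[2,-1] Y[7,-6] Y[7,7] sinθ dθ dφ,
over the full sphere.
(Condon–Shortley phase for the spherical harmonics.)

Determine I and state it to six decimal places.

m-sum 0 ✓  L=16 even ✓  5≤7≤9 ✓
Π(2lᵢ+1) = 5×15×15 = 1125
triangle coeff Δ(2,7,7) = 1/185640
Σ_t [0,2]: t=0:+1/2419200 t=1:−1/518400 t=2:+1/2419200 = -1/907200
(3j)²=56/3315 [(2 7 7; 0 0 0)], sign=+1
Σ_t [1,1]: t=1:−1/958003200 = -1/958003200
(3j)²=13/680 [(2 7 7; -1 -6 7)], sign=-1
⇒ 4πI² = 105/289
I = (-1)√(105/289/(4π)) = -0.17003597

-0.170036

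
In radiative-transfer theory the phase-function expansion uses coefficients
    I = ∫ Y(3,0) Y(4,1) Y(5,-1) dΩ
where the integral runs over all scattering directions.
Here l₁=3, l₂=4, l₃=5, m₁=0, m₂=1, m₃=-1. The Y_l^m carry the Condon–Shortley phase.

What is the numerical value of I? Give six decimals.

-0.115089

Checks pass: Σm=0; 12 even; l₃=5∈[1,7].
(2·3+1)(2·4+1)(2·5+1) = 693
Δ: 2! 4! 6! / 13! → 1/180180
sum: t=0:+1/576 t=1:−1/144 t=2:+1/576 = -1/288
3j²(3 4 5; 0 0 0) = Δ·Π!·Σ² = 20/1001  (sign +1)
sum: t=0:+1/1440 t=1:−1/192 t=2:+1/432 = -19/8640
3j²(3 4 5; 0 1 -1) = Δ·Π!·Σ² = 361/30030  (sign -1)
combine: 4πI² = 693·20/1001·361/30030 = 2166/13013
take √, sign -1: I = -0.11508947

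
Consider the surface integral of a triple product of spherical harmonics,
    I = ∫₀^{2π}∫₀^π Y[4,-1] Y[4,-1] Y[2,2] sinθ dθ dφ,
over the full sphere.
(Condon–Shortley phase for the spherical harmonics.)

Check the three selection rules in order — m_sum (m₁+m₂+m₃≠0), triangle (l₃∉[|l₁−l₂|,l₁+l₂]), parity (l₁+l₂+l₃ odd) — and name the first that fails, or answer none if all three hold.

none

azimuthal sum: -1 − 1 + 2 = 0  ✓
0 ≤ 2 ≤ 8 (triangle on l)  ✓
L = 4 + 4 + 2 = 10 (even)  ✓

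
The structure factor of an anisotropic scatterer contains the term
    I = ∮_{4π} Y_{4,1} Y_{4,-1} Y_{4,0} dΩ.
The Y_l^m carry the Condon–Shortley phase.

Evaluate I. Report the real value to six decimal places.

Rules hold: Σm=0, L=12 even, 0≤4≤8.
N = 9·9·9 = 729
Δ = 4!·4!·4!/13! = 1/450450
Racah Σ t=0..4: t=0:+1/13824 t=1:−1/216 t=2:+1/64 t=3:−1/216 t=4:+1/13824 = 5/768
⇒ 3j(4 4 4; 0 0 0)² = 18/1001, sgn +1
Racah Σ t=0..3: t=0:+1/864 t=1:−1/96 t=2:+1/144 t=3:−1/3456 = -1/384
⇒ 3j(4 4 4; 1 -1 0)² = 9/2002, sgn -1
4πI² = N·(3j₀)²·(3jₘ)² = 59049/1002001
I = -1·√(0.0589311/4π) = -0.06848055

-0.068481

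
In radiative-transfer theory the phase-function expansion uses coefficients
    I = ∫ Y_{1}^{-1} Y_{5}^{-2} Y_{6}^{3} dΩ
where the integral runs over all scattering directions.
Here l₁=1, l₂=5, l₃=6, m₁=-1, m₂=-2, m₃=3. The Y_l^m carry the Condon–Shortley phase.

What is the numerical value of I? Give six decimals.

Rules hold: Σm=0, L=12 even, 4≤6≤6.
N = 3·11·13 = 429
Δ = 0!·2!·10!/13! = 1/858
Racah Σ t=0..0: t=0:+1/14400 = 1/14400
⇒ 3j(1 5 6; 0 0 0)² = 6/143, sgn +1
Racah Σ t=0..0: t=0:+1/60480 = 1/60480
⇒ 3j(1 5 6; -1 -2 3)² = 6/143, sgn -1
4πI² = N·(3j₀)²·(3jₘ)² = 108/143
I = -1·√(0.755245/4π) = -0.24515397

-0.245154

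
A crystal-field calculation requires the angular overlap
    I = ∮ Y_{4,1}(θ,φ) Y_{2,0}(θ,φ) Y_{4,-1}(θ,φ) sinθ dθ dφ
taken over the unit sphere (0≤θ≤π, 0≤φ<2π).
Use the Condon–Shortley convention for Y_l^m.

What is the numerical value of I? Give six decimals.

m-sum 0 ✓  L=10 even ✓  2≤4≤6 ✓
Π(2lᵢ+1) = 9×5×9 = 405
triangle coeff Δ(4,2,4) = 1/13860
Σ_t [0,2]: t=0:+1/192 t=1:−1/36 t=2:+1/192 = -5/288
(3j)²=20/693 [(4 2 4; 0 0 0)], sign=-1
Σ_t [0,2]: t=0:+1/144 t=1:−1/48 t=2:+1/480 = -17/1440
(3j)²=289/13860 [(4 2 4; 1 0 -1)], sign=+1
⇒ 4πI² = 1445/5929
I = (-1)√(1445/5929/(4π)) = -0.13926381

-0.139264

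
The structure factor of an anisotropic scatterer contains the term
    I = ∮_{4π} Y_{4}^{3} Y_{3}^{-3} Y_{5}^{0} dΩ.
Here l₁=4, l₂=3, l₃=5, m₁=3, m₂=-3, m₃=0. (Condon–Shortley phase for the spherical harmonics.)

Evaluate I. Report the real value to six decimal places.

Rules hold: Σm=0, L=12 even, 1≤5≤7.
N = 9·7·11 = 693
Δ = 2!·6!·4!/13! = 1/180180
Racah Σ t=0..2: t=0:+1/576 t=1:−1/144 t=2:+1/576 = -1/288
⇒ 3j(4 3 5; 0 0 0)² = 20/1001, sgn +1
Racah Σ t=0..0: t=0:+1/5760 = 1/5760
⇒ 3j(4 3 5; 3 -3 0)² = 5/572, sgn -1
4πI² = N·(3j₀)²·(3jₘ)² = 225/1859
I = -1·√(0.121033/4π) = -0.09814013

-0.098140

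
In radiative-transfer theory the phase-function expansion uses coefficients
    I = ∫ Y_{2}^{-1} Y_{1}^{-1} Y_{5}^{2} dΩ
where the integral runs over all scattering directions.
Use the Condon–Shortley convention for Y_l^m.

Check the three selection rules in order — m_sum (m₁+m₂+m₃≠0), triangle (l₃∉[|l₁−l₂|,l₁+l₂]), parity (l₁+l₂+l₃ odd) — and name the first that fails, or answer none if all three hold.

triangle

Σmᵢ = 0  ✓
l₃∈[|l₁−l₂|,l₁+l₂]=[1,3], have l₃=5  ✗
Σlᵢ = 8 ⇒ even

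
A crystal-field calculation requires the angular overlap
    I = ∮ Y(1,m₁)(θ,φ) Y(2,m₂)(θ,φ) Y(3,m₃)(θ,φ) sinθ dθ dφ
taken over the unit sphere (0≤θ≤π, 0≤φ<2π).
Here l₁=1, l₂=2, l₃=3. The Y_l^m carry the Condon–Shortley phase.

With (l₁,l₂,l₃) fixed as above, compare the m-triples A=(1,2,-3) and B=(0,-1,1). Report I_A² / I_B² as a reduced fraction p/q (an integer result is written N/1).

l's match ⇒ only the (l;m) 3-j factors differ between A and B.
A: triangle coeff Δ(1,2,3) = 1/105; Σ_t [0,0]: t=0:+1/48 = 1/48; (3j)²=1/7 [(1 2 3; 1 2 -3)], sign=+1
B: triangle coeff Δ(1,2,3) = 1/105; Σ_t [0,0]: t=0:+1/6 = 1/6; (3j)²=8/105 [(1 2 3; 0 -1 1)], sign=+1
I_A²/I_B² = (1/7)/(8/105) = 15/8

15/8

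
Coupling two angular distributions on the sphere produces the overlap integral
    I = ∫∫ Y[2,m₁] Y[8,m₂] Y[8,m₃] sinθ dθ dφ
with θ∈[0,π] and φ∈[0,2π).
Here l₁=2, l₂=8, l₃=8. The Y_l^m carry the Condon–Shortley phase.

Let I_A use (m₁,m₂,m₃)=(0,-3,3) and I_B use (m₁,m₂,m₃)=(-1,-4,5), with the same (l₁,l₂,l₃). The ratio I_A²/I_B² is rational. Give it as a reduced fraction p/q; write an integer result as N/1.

25/78

Same 2,8,8: normalisation and zero-m 3j drop out of the ratio.
A: Δ: 2! 2! 14! / 19! → 1/348840; sum: t=0:+1/174182400 t=1:−1/87091200 t=2:+1/958003200 = -1/212889600; 3j²(2 8 8; 0 -3 3) = Δ·Π!·Σ² = 15/2584  (sign +1)
B: Δ: 2! 2! 14! / 19! → 1/348840; sum: t=1:−1/479001600 t=2:+1/1916006400 = -1/638668800; 3j²(2 8 8; -1 -4 5) = Δ·Π!·Σ² = 117/6460  (sign +1)
I_A²/I_B² = (15/2584)/(117/6460) = 25/78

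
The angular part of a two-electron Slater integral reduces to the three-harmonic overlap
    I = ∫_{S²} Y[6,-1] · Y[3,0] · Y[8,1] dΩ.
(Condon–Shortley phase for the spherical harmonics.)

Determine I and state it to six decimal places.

0.000000

Σlᵢ=17 odd — θ-integrand is odd under cosθ→−cosθ; I=0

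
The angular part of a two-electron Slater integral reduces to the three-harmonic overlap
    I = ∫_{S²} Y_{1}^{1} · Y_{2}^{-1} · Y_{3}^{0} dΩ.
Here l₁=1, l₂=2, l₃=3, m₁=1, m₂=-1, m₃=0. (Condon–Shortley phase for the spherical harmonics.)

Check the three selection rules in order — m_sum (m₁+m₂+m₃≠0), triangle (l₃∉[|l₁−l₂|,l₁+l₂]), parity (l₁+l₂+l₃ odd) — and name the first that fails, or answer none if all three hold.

none

azimuthal sum: 1 − 1 + 0 = 0  ✓
1 ≤ 3 ≤ 3 (triangle on l)  ✓
L = 1 + 2 + 3 = 6 (even)  ✓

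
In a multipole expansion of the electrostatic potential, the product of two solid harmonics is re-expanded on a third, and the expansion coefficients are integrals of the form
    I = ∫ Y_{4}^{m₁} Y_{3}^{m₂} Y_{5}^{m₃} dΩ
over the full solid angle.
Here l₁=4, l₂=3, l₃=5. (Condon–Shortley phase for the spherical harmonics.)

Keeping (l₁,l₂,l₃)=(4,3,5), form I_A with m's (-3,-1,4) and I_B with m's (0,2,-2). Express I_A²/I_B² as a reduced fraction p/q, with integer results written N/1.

21/50

l's match ⇒ only the (l;m) 3-j factors differ between A and B.
A: triangle coeff Δ(4,3,5) = 1/180180; Σ_t [1,2]: t=1:−1/4320 t=2:+1/5760 = -1/17280; (3j)²=7/4290 [(4 3 5; -3 -1 4)], sign=+1
B: triangle coeff Δ(4,3,5) = 1/180180; Σ_t [1,2]: t=1:−1/864 t=2:+1/576 = 1/1728; (3j)²=5/1287 [(4 3 5; 0 2 -2)], sign=-1
I_A²/I_B² = (7/4290)/(5/1287) = 21/50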